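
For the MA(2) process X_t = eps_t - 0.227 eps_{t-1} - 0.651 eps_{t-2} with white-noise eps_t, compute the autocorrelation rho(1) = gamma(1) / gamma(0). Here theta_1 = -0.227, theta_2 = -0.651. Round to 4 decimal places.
\rho(1) = -0.0537

For an MA(q) process with theta_0 = 1, the autocovariance is
  gamma(k) = sigma^2 * sum_{i=0..q-k} theta_i * theta_{i+k},
and rho(k) = gamma(k) / gamma(0). Sigma^2 cancels.
  numerator   = (1)*(-0.227) + (-0.227)*(-0.651) = -0.079223.
  denominator = (1)^2 + (-0.227)^2 + (-0.651)^2 = 1.47533.
  rho(1) = -0.079223 / 1.47533 = -0.0537.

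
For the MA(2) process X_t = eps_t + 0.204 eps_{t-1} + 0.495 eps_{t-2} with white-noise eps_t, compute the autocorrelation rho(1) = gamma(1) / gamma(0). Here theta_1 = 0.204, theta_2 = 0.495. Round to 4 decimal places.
\rho(1) = 0.2370

For an MA(q) process with theta_0 = 1, the autocovariance is
  gamma(k) = sigma^2 * sum_{i=0..q-k} theta_i * theta_{i+k},
and rho(k) = gamma(k) / gamma(0). Sigma^2 cancels.
  numerator   = (1)*(0.204) + (0.204)*(0.495) = 0.30498.
  denominator = (1)^2 + (0.204)^2 + (0.495)^2 = 1.286641.
  rho(1) = 0.30498 / 1.286641 = 0.2370.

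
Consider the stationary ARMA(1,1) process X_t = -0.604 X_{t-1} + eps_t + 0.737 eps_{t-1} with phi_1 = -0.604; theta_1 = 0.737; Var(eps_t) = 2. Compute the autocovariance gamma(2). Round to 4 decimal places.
\gamma(2) = -0.1403

Multiply the model equation by X_{t-k} and take expectations. With theta_0 = psi_0 = 1 and psi_j the MA(infinity) weights, this gives
  gamma(k) - sum_i phi_i gamma(k-i) = c_k,
  c_k = sigma^2 * sum_{j=k..q} theta_j psi_{j-k}   (c_k = 0 for k > q),
using gamma(-m) = gamma(m).
psi-weights needed (psi_j = theta_j + sum_i phi_i psi_{j-i}):
  psi_1 = theta_1 + phi_1 = 0.737 + (-0.604) = 0.133
Right-hand sides:
  c_0 = sigma^2 (1 + theta_1 psi_1) = 2 * (1 + (0.737)(0.133)) = 2 * 1.098021 = 2.196042
  c_1 = sigma^2 theta_1 = 2 * (0.737) = 1.474
  c_2 = 0
Equations for k = 0 and k = 1 (AR order 1):
  gamma(0) = phi_1 gamma(1) + c_0
  gamma(1) = phi_1 gamma(0) + c_1
Substituting the second into the first: gamma(0) (1 - phi_1^2) = c_0 + phi_1 c_1, so
  gamma(0) = (c_0 + phi_1 c_1) / (1 - phi_1^2) = (2.196042 + (-0.604)(1.474)) / (1 - (-0.604)^2) = 1.305746 / 0.635184 = 2.055697.
  gamma(1) = phi_1 gamma(0) + c_1 = (-0.604)(2.055697) + (1.474) = 0.232359.
For k = 2 (> q): gamma(2) = phi_1 gamma(1) = (-0.604)(0.232359) = -0.140345.
Therefore gamma(2) = -0.1403 (to 4 decimal places).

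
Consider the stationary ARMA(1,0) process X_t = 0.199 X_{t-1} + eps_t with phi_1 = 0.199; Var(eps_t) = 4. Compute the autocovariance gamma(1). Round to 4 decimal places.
\gamma(1) = 0.8288

Multiply the model equation by X_{t-k} and take expectations. With theta_0 = psi_0 = 1 and psi_j the MA(infinity) weights, this gives
  gamma(k) - sum_i phi_i gamma(k-i) = c_k,
  c_k = sigma^2 * sum_{j=k..q} theta_j psi_{j-k}   (c_k = 0 for k > q),
using gamma(-m) = gamma(m).
Pure AR (q = 0): c_0 = sigma^2 = 4, c_k = 0 for k >= 1.
Equations for k = 0 and k = 1 (AR order 1):
  gamma(0) = phi_1 gamma(1) + c_0
  gamma(1) = phi_1 gamma(0) + c_1
Substituting the second into the first: gamma(0) (1 - phi_1^2) = c_0 + phi_1 c_1, so
  gamma(0) = c_0 / (1 - phi_1^2) = 4 / (1 - (0.199)^2) = 4 / 0.960399 = 4.164936.
  gamma(1) = phi_1 gamma(0) = (0.199)(4.164936) = 0.828822.
Therefore gamma(1) = 0.8288 (to 4 decimal places).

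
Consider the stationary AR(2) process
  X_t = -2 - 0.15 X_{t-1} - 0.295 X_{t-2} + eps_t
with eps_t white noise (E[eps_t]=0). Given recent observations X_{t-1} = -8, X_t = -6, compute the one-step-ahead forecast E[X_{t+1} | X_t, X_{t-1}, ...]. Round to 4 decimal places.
E[X_{t+1} \mid \mathcal F_t] = 1.2600

For an AR(p) model X_t = c + sum_i phi_i X_{t-i} + eps_t, the
one-step-ahead conditional mean is
  E[X_{t+1} | X_t, ...] = c + sum_i phi_i X_{t+1-i}.
Substitute known values:
  E[X_{t+1} | ...] = -2 + (-0.15) * (-6) + (-0.295) * (-8)
                   = 1.2600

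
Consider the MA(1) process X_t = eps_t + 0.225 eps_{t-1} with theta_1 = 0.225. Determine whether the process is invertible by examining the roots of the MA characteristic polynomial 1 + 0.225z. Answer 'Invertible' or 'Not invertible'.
\text{Invertible}

The MA(q) characteristic polynomial is P(z) = 1 + 0.225z.
Invertibility requires all roots to lie outside the unit circle, i.e. |z| > 1 for every root.
This is linear in z: 1 + (0.225) z = 0  =>  z = -1/(0.225) = -4.444444,  |z| = 4.444444.
Moduli of all roots: 4.4444.
All moduli strictly greater than 1? Yes.
Verdict: Invertible.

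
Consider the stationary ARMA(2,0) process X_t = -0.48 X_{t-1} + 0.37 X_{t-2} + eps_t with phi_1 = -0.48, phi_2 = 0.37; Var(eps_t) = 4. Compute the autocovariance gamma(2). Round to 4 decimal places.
\gamma(2) = 8.1278

Multiply the model equation by X_{t-k} and take expectations. With theta_0 = psi_0 = 1 and psi_j the MA(infinity) weights, this gives
  gamma(k) - sum_i phi_i gamma(k-i) = c_k,
  c_k = sigma^2 * sum_{j=k..q} theta_j psi_{j-k}   (c_k = 0 for k > q),
using gamma(-m) = gamma(m).
Pure AR (q = 0): c_0 = sigma^2 = 4, c_k = 0 for k >= 1.
Equations for k = 0, 1, 2 (AR order 2, c_2 = 0):
  (E0) gamma(0) = phi_1 gamma(1) + phi_2 gamma(2) + c_0
  (E1) gamma(1) = phi_1 gamma(0) + phi_2 gamma(1) + c_1
  (E2) gamma(2) = phi_1 gamma(1) + phi_2 gamma(0)
From (E1): gamma(1) = A gamma(0) + B with
  A = phi_1 / (1 - phi_2) = -0.48 / 0.63 = -0.761905,   B = c_1 / (1 - phi_2) = 0 / 0.63 = 0.
Insert (E2) into (E0): gamma(0) (1 - phi_2^2) = phi_1 (1 + phi_2) gamma(1) + c_0.
  phi_1 (1 + phi_2) = (-0.48)(1.37) = -0.6576,   1 - phi_2^2 = 0.8631.
Replace gamma(1) by A gamma(0) + B and collect gamma(0):
  gamma(0) [0.8631 - (-0.6576)(-0.761905)] = c_0 = 4
  gamma(0) * 0.362071 = 4
  gamma(0) = 4 / 0.362071 = 11.047544.
  gamma(1) = A gamma(0) = (-0.761905)(11.047544) = -8.417176.
  gamma(2) = phi_1 gamma(1) + phi_2 gamma(0) = (-0.48)(-8.417176) + (0.37)(11.047544) = 8.127836.
Therefore gamma(2) = 8.1278 (to 4 decimal places).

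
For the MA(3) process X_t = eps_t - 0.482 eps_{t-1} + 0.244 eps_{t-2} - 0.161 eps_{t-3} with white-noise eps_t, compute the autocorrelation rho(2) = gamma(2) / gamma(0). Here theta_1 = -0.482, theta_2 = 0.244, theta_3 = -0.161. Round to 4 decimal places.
\rho(2) = 0.2440

For an MA(q) process with theta_0 = 1, the autocovariance is
  gamma(k) = sigma^2 * sum_{i=0..q-k} theta_i * theta_{i+k},
and rho(k) = gamma(k) / gamma(0). Sigma^2 cancels.
  numerator   = (1)*(0.244) + (-0.482)*(-0.161) = 0.321602.
  denominator = (1)^2 + (-0.482)^2 + (0.244)^2 + (-0.161)^2 = 1.317781.
  rho(2) = 0.321602 / 1.317781 = 0.2440.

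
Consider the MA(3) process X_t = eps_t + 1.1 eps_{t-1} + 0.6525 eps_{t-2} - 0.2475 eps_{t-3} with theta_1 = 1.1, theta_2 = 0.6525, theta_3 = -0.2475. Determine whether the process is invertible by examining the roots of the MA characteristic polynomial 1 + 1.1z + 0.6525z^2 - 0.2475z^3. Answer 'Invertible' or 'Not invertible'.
\text{Invertible}

The MA(q) characteristic polynomial is P(z) = 1 + 1.1z + 0.6525z^2 - 0.2475z^3.
Invertibility requires all roots to lie outside the unit circle, i.e. |z| > 1 for every root.
Degree 3: look for a simple real root z0 first, then factor out (1 - z/z0) and solve the remaining quadratic.
Testing z0 = 4: P(4) = 1 + (1.1)(4) + (0.6525)(4)^2 + (-0.2475)(4)^3
  = 1 + (4.4) + (10.44) + (-15.84) = 0.  So z_0 = 4 is a root, |z_0| = 4.
Divide out the factor (1 - 0.25 z) = (1 - z/z0) (since 1/z0 = 0.25):
  P(z) = (1 - 0.25 z)(1 + (1.35) z + (0.99) z^2)
  [check: z-coef 1.35 - (0.25) = 1.1; z^2-coef 0.99 - (0.25)(1.35) = 0.6525; z^3-coef -(0.25)(0.99) = -0.2475.]
Remaining roots from the quadratic factor 1 + (1.35) z + (0.99) z^2:
  Set 1 + (1.35) z + (0.99) z^2 = 0, i.e. a z^2 + b z + c = 0 with a = 0.99, b = 1.35, c = 1.
  Discriminant D = b^2 - 4ac = (1.35)^2 - 4*(0.99)*1 = 1.8225 - (3.96) = -2.1375.
  D < 0, so the roots are the complex-conjugate pair z = (-b +/- i sqrt(-D)) / (2a) = -0.6818 +/- 0.7384i.
  For a conjugate pair |z|^2 = z * conj(z) = (product of roots) = c/a = 1/(0.99) = 1.010101, so |z| = sqrt(1.010101) = 1.005 for both roots.
Moduli of all roots: 4.0000, 1.0050, 1.0050.
All moduli strictly greater than 1? Yes.
Verdict: Invertible.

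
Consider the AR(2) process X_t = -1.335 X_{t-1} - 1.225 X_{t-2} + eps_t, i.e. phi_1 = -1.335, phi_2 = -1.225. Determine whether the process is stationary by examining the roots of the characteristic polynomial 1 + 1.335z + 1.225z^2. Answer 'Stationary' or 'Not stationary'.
\text{Not stationary}

The AR(p) characteristic polynomial is P(z) = 1 + 1.335z + 1.225z^2.
Stationarity requires all roots to lie outside the unit circle, i.e. |z| > 1 for every root.
Set 1 + (1.335) z + (1.225) z^2 = 0, i.e. a z^2 + b z + c = 0 with a = 1.225, b = 1.335, c = 1.
Discriminant D = b^2 - 4ac = (1.335)^2 - 4*(1.225)*1 = 1.782225 - (4.9) = -3.117775.
D < 0, so the roots are the complex-conjugate pair z = (-b +/- i sqrt(-D)) / (2a) = -0.5449 +/- 0.7207i.
For a conjugate pair |z|^2 = z * conj(z) = (product of roots) = c/a = 1/(1.225) = 0.816327, so |z| = sqrt(0.816327) = 0.9035 for both roots.
Moduli of all roots: 0.9035, 0.9035.
All moduli strictly greater than 1? No.
Verdict: Not stationary.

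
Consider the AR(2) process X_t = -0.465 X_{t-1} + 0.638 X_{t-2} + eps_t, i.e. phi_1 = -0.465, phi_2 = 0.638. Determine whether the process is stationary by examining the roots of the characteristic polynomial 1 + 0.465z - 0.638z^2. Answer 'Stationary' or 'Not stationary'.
\text{Not stationary}

The AR(p) characteristic polynomial is P(z) = 1 + 0.465z - 0.638z^2.
Stationarity requires all roots to lie outside the unit circle, i.e. |z| > 1 for every root.
Set 1 + (0.465) z + (-0.638) z^2 = 0, i.e. a z^2 + b z + c = 0 with a = -0.638, b = 0.465, c = 1.
Discriminant D = b^2 - 4ac = (0.465)^2 - 4*(-0.638)*1 = 0.216225 - (-2.552) = 2.768225.
D >= 0, so the roots are real: z = (-b +/- sqrt(D)) / (2a) = (-0.465 +/- 1.663798) / (-1.276).
  z_1 = (-0.465 + 1.663798) / (-1.276) = -0.9395,   |z_1| = 0.9395.
  z_2 = (-0.465 - 1.663798) / (-1.276) = 1.6683,   |z_2| = 1.6683.
Moduli of all roots: 0.9395, 1.6683.
All moduli strictly greater than 1? No.
Verdict: Not stationary.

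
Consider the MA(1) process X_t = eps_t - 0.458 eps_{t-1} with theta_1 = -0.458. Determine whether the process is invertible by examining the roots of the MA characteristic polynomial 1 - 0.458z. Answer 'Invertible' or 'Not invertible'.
\text{Invertible}

The MA(q) characteristic polynomial is P(z) = 1 - 0.458z.
Invertibility requires all roots to lie outside the unit circle, i.e. |z| > 1 for every root.
This is linear in z: 1 + (-0.458) z = 0  =>  z = -1/(-0.458) = 2.183406,  |z| = 2.183406.
Moduli of all roots: 2.1834.
All moduli strictly greater than 1? Yes.
Verdict: Invertible.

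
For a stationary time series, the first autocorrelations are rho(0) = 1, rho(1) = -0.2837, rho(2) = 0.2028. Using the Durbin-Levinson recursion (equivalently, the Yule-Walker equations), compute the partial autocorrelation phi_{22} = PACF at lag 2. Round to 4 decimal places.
\phi_{22} = 0.1330

The PACF at lag k is phi_{kk}, the last component of the solution
to the Yule-Walker system G_k phi = r_k where
  (G_k)_{ij} = rho(|i - j|), (r_k)_i = rho(i), i,j = 1..k.
Equivalently, Durbin-Levinson gives phi_{kk} iteratively:
  phi_{11} = rho(1)
  phi_{kk} = [rho(k) - sum_{j=1..k-1} phi_{k-1,j} rho(k-j)]
            / [1 - sum_{j=1..k-1} phi_{k-1,j} rho(j)],
  phi_{k,j} = phi_{k-1,j} - phi_{kk} phi_{k-1,k-j},  j = 1..k-1.
Step k = 1:
  phi_11 = rho(1) = -0.2837.
Step k = 2:
  phi_22 = [rho(2) - phi_11 rho(1)] / [1 - phi_11 rho(1)] = [0.2028 - (-0.2837)(-0.2837)] / [1 - (-0.2837)(-0.2837)]
         = 0.12231431 / 0.91951431 = 0.133.
Therefore phi_{22} = 0.1330.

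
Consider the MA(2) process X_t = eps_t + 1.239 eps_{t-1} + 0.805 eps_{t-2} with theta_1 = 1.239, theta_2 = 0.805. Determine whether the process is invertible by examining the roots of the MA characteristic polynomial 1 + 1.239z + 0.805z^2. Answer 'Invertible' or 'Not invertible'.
\text{Invertible}

The MA(q) characteristic polynomial is P(z) = 1 + 1.239z + 0.805z^2.
Invertibility requires all roots to lie outside the unit circle, i.e. |z| > 1 for every root.
Set 1 + (1.239) z + (0.805) z^2 = 0, i.e. a z^2 + b z + c = 0 with a = 0.805, b = 1.239, c = 1.
Discriminant D = b^2 - 4ac = (1.239)^2 - 4*(0.805)*1 = 1.535121 - (3.22) = -1.684879.
D < 0, so the roots are the complex-conjugate pair z = (-b +/- i sqrt(-D)) / (2a) = -0.7696 +/- 0.8062i.
For a conjugate pair |z|^2 = z * conj(z) = (product of roots) = c/a = 1/(0.805) = 1.242236, so |z| = sqrt(1.242236) = 1.1146 for both roots.
Moduli of all roots: 1.1146, 1.1146.
All moduli strictly greater than 1? Yes.
Verdict: Invertible.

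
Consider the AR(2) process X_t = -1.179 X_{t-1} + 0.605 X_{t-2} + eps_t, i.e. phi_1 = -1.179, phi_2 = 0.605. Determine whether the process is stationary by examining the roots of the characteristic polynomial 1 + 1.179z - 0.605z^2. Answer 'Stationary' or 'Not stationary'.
\text{Not stationary}

The AR(p) characteristic polynomial is P(z) = 1 + 1.179z - 0.605z^2.
Stationarity requires all roots to lie outside the unit circle, i.e. |z| > 1 for every root.
Set 1 + (1.179) z + (-0.605) z^2 = 0, i.e. a z^2 + b z + c = 0 with a = -0.605, b = 1.179, c = 1.
Discriminant D = b^2 - 4ac = (1.179)^2 - 4*(-0.605)*1 = 1.390041 - (-2.42) = 3.810041.
D >= 0, so the roots are real: z = (-b +/- sqrt(D)) / (2a) = (-1.179 +/- 1.951933) / (-1.21).
  z_1 = (-1.179 + 1.951933) / (-1.21) = -0.6388,   |z_1| = 0.6388.
  z_2 = (-1.179 - 1.951933) / (-1.21) = 2.5875,   |z_2| = 2.5875.
Moduli of all roots: 0.6388, 2.5875.
All moduli strictly greater than 1? No.
Verdict: Not stationary.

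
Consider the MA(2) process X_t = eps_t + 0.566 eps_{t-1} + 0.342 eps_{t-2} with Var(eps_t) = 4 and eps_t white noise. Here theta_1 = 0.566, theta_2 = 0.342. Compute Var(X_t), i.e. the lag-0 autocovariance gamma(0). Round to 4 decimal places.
\gamma(0) = 5.7493

For an MA(q) process X_t = eps_t + sum_i theta_i eps_{t-i} with
Var(eps_t) = sigma^2, the variance is
  gamma(0) = sigma^2 * (1 + sum_i theta_i^2).
  sum_i theta_i^2 = (0.566)^2 + (0.342)^2 = 0.320356 + 0.116964 = 0.43732.
  gamma(0) = 4 * (1 + 0.43732) = 4 * 1.43732 = 5.74928, which rounds to 5.7493.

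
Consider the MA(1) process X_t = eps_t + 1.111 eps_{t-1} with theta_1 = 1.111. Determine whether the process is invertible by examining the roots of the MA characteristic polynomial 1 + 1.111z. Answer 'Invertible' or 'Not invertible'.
\text{Not invertible}

The MA(q) characteristic polynomial is P(z) = 1 + 1.111z.
Invertibility requires all roots to lie outside the unit circle, i.e. |z| > 1 for every root.
This is linear in z: 1 + (1.111) z = 0  =>  z = -1/(1.111) = -0.90009,  |z| = 0.90009.
Moduli of all roots: 0.9001.
All moduli strictly greater than 1? No.
Verdict: Not invertible.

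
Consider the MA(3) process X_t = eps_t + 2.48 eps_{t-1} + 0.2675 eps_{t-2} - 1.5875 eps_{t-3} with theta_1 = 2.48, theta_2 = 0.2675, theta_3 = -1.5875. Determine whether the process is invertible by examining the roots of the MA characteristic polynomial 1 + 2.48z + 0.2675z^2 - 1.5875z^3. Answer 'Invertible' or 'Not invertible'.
\text{Not invertible}

The MA(q) characteristic polynomial is P(z) = 1 + 2.48z + 0.2675z^2 - 1.5875z^3.
Invertibility requires all roots to lie outside the unit circle, i.e. |z| > 1 for every root.
Degree 3: look for a simple real root z0 first, then factor out (1 - z/z0) and solve the remaining quadratic.
Testing z0 = -0.8: P(-0.8) = 1 + (2.48)(-0.8) + (0.2675)(-0.8)^2 + (-1.5875)(-0.8)^3
  = 1 + (-1.984) + (0.1712) + (0.8128) = 0.  So z_0 = -0.8 is a root, |z_0| = 0.8.
Divide out the factor (1 + 1.25 z) = (1 - z/z0) (since 1/z0 = -1.25):
  P(z) = (1 + 1.25 z)(1 + (1.23) z + (-1.27) z^2)
  [check: z-coef 1.23 - (-1.25) = 2.48; z^2-coef -1.27 - (-1.25)(1.23) = 0.2675; z^3-coef -(-1.25)(-1.27) = -1.5875.]
Remaining roots from the quadratic factor 1 + (1.23) z + (-1.27) z^2:
  Set 1 + (1.23) z + (-1.27) z^2 = 0, i.e. a z^2 + b z + c = 0 with a = -1.27, b = 1.23, c = 1.
  Discriminant D = b^2 - 4ac = (1.23)^2 - 4*(-1.27)*1 = 1.5129 - (-5.08) = 6.5929.
  D >= 0, so the roots are real: z = (-b +/- sqrt(D)) / (2a) = (-1.23 +/- 2.567664) / (-2.54).
    z_1 = (-1.23 + 2.567664) / (-2.54) = -0.5266,   |z_1| = 0.5266.
    z_2 = (-1.23 - 2.567664) / (-2.54) = 1.4951,   |z_2| = 1.4951.
Moduli of all roots: 0.8000, 0.5266, 1.4951.
All moduli strictly greater than 1? No.
Verdict: Not invertible.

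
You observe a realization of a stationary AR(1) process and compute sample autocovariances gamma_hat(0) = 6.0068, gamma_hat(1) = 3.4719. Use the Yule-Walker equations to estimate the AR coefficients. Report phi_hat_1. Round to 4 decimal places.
\hat\phi_{1} = 0.5780

The Yule-Walker equations for an AR(p) process read, in matrix form,
  Gamma_p phi = r_p,   with   (Gamma_p)_{ij} = gamma(|i - j|),
                       (r_p)_i = gamma(i),   i,j = 1..p.
Substitute the sample gammas (Toeplitz matrix and right-hand side of size 1):
  Gamma_p = [[6.0068]]
  r_p     = [3.4719]
With p = 1 this is the single equation gamma(0) phi_1 = gamma(1):
  phi_hat_1 = gamma(1) / gamma(0) = 3.4719 / 6.0068 = 0.5780.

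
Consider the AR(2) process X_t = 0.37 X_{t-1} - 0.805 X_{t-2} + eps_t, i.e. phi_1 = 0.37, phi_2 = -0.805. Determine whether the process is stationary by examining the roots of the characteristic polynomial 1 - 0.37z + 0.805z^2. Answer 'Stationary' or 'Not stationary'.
\text{Stationary}

The AR(p) characteristic polynomial is P(z) = 1 - 0.37z + 0.805z^2.
Stationarity requires all roots to lie outside the unit circle, i.e. |z| > 1 for every root.
Set 1 + (-0.37) z + (0.805) z^2 = 0, i.e. a z^2 + b z + c = 0 with a = 0.805, b = -0.37, c = 1.
Discriminant D = b^2 - 4ac = (-0.37)^2 - 4*(0.805)*1 = 0.1369 - (3.22) = -3.0831.
D < 0, so the roots are the complex-conjugate pair z = (-b +/- i sqrt(-D)) / (2a) = 0.2298 +/- 1.0906i.
For a conjugate pair |z|^2 = z * conj(z) = (product of roots) = c/a = 1/(0.805) = 1.242236, so |z| = sqrt(1.242236) = 1.1146 for both roots.
Moduli of all roots: 1.1146, 1.1146.
All moduli strictly greater than 1? Yes.
Verdict: Stationary.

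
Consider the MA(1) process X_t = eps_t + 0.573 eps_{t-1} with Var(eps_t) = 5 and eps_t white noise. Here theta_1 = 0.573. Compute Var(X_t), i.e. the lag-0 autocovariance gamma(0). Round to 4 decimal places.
\gamma(0) = 6.6416

For an MA(q) process X_t = eps_t + sum_i theta_i eps_{t-i} with
Var(eps_t) = sigma^2, the variance is
  gamma(0) = sigma^2 * (1 + sum_i theta_i^2).
  sum_i theta_i^2 = (0.573)^2 = 0.328329.
  gamma(0) = 5 * (1 + 0.328329) = 5 * 1.328329 = 6.641645, which rounds to 6.6416.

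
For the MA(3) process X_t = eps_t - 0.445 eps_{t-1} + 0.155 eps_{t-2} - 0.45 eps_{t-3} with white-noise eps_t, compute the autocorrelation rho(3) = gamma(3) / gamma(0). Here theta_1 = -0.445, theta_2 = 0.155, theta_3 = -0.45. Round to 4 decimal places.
\rho(3) = -0.3159

For an MA(q) process with theta_0 = 1, the autocovariance is
  gamma(k) = sigma^2 * sum_{i=0..q-k} theta_i * theta_{i+k},
and rho(k) = gamma(k) / gamma(0). Sigma^2 cancels.
  numerator   = (1)*(-0.45) = -0.45.
  denominator = (1)^2 + (-0.445)^2 + (0.155)^2 + (-0.45)^2 = 1.42455.
  rho(3) = -0.45 / 1.42455 = -0.3159.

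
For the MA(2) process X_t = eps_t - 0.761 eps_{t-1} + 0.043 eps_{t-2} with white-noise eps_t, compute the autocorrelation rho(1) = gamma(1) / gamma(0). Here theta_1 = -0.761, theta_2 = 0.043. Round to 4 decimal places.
\rho(1) = -0.5020

For an MA(q) process with theta_0 = 1, the autocovariance is
  gamma(k) = sigma^2 * sum_{i=0..q-k} theta_i * theta_{i+k},
and rho(k) = gamma(k) / gamma(0). Sigma^2 cancels.
  numerator   = (1)*(-0.761) + (-0.761)*(0.043) = -0.793723.
  denominator = (1)^2 + (-0.761)^2 + (0.043)^2 = 1.58097.
  rho(1) = -0.793723 / 1.58097 = -0.5020.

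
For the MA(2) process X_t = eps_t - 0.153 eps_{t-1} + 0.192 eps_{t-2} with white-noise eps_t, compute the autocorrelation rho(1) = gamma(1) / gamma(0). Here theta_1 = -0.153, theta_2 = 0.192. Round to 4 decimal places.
\rho(1) = -0.1720

For an MA(q) process with theta_0 = 1, the autocovariance is
  gamma(k) = sigma^2 * sum_{i=0..q-k} theta_i * theta_{i+k},
and rho(k) = gamma(k) / gamma(0). Sigma^2 cancels.
  numerator   = (1)*(-0.153) + (-0.153)*(0.192) = -0.182376.
  denominator = (1)^2 + (-0.153)^2 + (0.192)^2 = 1.060273.
  rho(1) = -0.182376 / 1.060273 = -0.1720.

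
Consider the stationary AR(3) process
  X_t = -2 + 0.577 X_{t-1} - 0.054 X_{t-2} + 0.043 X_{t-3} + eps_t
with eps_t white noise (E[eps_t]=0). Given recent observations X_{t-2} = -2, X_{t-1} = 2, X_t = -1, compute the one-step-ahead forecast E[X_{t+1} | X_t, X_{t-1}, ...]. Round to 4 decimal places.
E[X_{t+1} \mid \mathcal F_t] = -2.7710

For an AR(p) model X_t = c + sum_i phi_i X_{t-i} + eps_t, the
one-step-ahead conditional mean is
  E[X_{t+1} | X_t, ...] = c + sum_i phi_i X_{t+1-i}.
Substitute known values:
  E[X_{t+1} | ...] = -2 + (0.577) * (-1) + (-0.054) * (2) + (0.043) * (-2)
                   = -2.7710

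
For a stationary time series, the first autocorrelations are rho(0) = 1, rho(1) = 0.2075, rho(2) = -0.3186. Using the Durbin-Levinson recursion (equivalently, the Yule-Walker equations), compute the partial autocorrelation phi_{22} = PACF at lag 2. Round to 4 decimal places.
\phi_{22} = -0.3779

The PACF at lag k is phi_{kk}, the last component of the solution
to the Yule-Walker system G_k phi = r_k where
  (G_k)_{ij} = rho(|i - j|), (r_k)_i = rho(i), i,j = 1..k.
Equivalently, Durbin-Levinson gives phi_{kk} iteratively:
  phi_{11} = rho(1)
  phi_{kk} = [rho(k) - sum_{j=1..k-1} phi_{k-1,j} rho(k-j)]
            / [1 - sum_{j=1..k-1} phi_{k-1,j} rho(j)],
  phi_{k,j} = phi_{k-1,j} - phi_{kk} phi_{k-1,k-j},  j = 1..k-1.
Step k = 1:
  phi_11 = rho(1) = 0.2075.
Step k = 2:
  phi_22 = [rho(2) - phi_11 rho(1)] / [1 - phi_11 rho(1)] = [-0.3186 - (0.2075)(0.2075)] / [1 - (0.2075)(0.2075)]
         = -0.36165625 / 0.95694375 = -0.3779.
Therefore phi_{22} = -0.3779.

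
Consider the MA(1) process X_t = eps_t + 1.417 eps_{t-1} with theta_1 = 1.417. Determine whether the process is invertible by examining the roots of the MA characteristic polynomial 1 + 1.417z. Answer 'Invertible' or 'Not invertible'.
\text{Not invertible}

The MA(q) characteristic polynomial is P(z) = 1 + 1.417z.
Invertibility requires all roots to lie outside the unit circle, i.e. |z| > 1 for every root.
This is linear in z: 1 + (1.417) z = 0  =>  z = -1/(1.417) = -0.705716,  |z| = 0.705716.
Moduli of all roots: 0.7057.
All moduli strictly greater than 1? No.
Verdict: Not invertible.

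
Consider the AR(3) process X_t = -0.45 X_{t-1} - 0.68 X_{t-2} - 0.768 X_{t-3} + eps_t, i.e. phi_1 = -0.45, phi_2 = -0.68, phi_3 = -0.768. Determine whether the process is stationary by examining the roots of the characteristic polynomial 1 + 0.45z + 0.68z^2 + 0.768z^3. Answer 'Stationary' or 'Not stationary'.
\text{Stationary}

The AR(p) characteristic polynomial is P(z) = 1 + 0.45z + 0.68z^2 + 0.768z^3.
Stationarity requires all roots to lie outside the unit circle, i.e. |z| > 1 for every root.
Degree 3: look for a simple real root z0 first, then factor out (1 - z/z0) and solve the remaining quadratic.
Testing z0 = -1.25: P(-1.25) = 1 + (0.45)(-1.25) + (0.68)(-1.25)^2 + (0.768)(-1.25)^3
  = 1 + (-0.5625) + (1.0625) + (-1.5) = 0.  So z_0 = -1.25 is a root, |z_0| = 1.25.
Divide out the factor (1 + 0.8 z) = (1 - z/z0) (since 1/z0 = -0.8):
  P(z) = (1 + 0.8 z)(1 + (-0.35) z + (0.96) z^2)
  [check: z-coef -0.35 - (-0.8) = 0.45; z^2-coef 0.96 - (-0.8)(-0.35) = 0.68; z^3-coef -(-0.8)(0.96) = 0.768.]
Remaining roots from the quadratic factor 1 + (-0.35) z + (0.96) z^2:
  Set 1 + (-0.35) z + (0.96) z^2 = 0, i.e. a z^2 + b z + c = 0 with a = 0.96, b = -0.35, c = 1.
  Discriminant D = b^2 - 4ac = (-0.35)^2 - 4*(0.96)*1 = 0.1225 - (3.84) = -3.7175.
  D < 0, so the roots are the complex-conjugate pair z = (-b +/- i sqrt(-D)) / (2a) = 0.1823 +/- 1.0042i.
  For a conjugate pair |z|^2 = z * conj(z) = (product of roots) = c/a = 1/(0.96) = 1.041667, so |z| = sqrt(1.041667) = 1.0206 for both roots.
Moduli of all roots: 1.2500, 1.0206, 1.0206.
All moduli strictly greater than 1? Yes.
Verdict: Stationary.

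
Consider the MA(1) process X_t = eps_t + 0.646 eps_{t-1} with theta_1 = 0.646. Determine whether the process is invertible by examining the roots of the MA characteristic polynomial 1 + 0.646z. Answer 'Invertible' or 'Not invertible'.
\text{Invertible}

The MA(q) characteristic polynomial is P(z) = 1 + 0.646z.
Invertibility requires all roots to lie outside the unit circle, i.e. |z| > 1 for every root.
This is linear in z: 1 + (0.646) z = 0  =>  z = -1/(0.646) = -1.547988,  |z| = 1.547988.
Moduli of all roots: 1.5480.
All moduli strictly greater than 1? Yes.
Verdict: Invertible.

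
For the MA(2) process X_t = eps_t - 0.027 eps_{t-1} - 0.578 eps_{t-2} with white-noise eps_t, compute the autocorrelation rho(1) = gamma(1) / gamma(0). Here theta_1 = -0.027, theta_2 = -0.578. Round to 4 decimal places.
\rho(1) = -0.0085

For an MA(q) process with theta_0 = 1, the autocovariance is
  gamma(k) = sigma^2 * sum_{i=0..q-k} theta_i * theta_{i+k},
and rho(k) = gamma(k) / gamma(0). Sigma^2 cancels.
  numerator   = (1)*(-0.027) + (-0.027)*(-0.578) = -0.011394.
  denominator = (1)^2 + (-0.027)^2 + (-0.578)^2 = 1.334813.
  rho(1) = -0.011394 / 1.334813 = -0.0085.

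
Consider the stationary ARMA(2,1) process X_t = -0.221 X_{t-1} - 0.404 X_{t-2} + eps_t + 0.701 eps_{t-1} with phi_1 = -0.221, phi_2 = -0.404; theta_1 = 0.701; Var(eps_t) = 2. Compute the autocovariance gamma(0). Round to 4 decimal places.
\gamma(0) = 3.1143

Multiply the model equation by X_{t-k} and take expectations. With theta_0 = psi_0 = 1 and psi_j the MA(infinity) weights, this gives
  gamma(k) - sum_i phi_i gamma(k-i) = c_k,
  c_k = sigma^2 * sum_{j=k..q} theta_j psi_{j-k}   (c_k = 0 for k > q),
using gamma(-m) = gamma(m).
psi-weights needed (psi_j = theta_j + sum_i phi_i psi_{j-i}):
  psi_1 = theta_1 + phi_1 = 0.701 + (-0.221) = 0.48
Right-hand sides:
  c_0 = sigma^2 (1 + theta_1 psi_1) = 2 * (1 + (0.701)(0.48)) = 2 * 1.33648 = 2.67296
  c_1 = sigma^2 theta_1 = 2 * (0.701) = 1.402
  c_2 = 0
Equations for k = 0, 1, 2 (AR order 2, c_2 = 0):
  (E0) gamma(0) = phi_1 gamma(1) + phi_2 gamma(2) + c_0
  (E1) gamma(1) = phi_1 gamma(0) + phi_2 gamma(1) + c_1
  (E2) gamma(2) = phi_1 gamma(1) + phi_2 gamma(0)
From (E1): gamma(1) = A gamma(0) + B with
  A = phi_1 / (1 - phi_2) = -0.221 / 1.404 = -0.157407,   B = c_1 / (1 - phi_2) = 1.402 / 1.404 = 0.998575.
Insert (E2) into (E0): gamma(0) (1 - phi_2^2) = phi_1 (1 + phi_2) gamma(1) + c_0.
  phi_1 (1 + phi_2) = (-0.221)(0.596) = -0.131716,   1 - phi_2^2 = 0.836784.
Replace gamma(1) by A gamma(0) + B and collect gamma(0):
  gamma(0) [0.836784 - (-0.131716)(-0.157407)] = (-0.131716)(0.998575) + 2.67296
  gamma(0) * 0.816051 = 2.541432
  gamma(0) = 2.541432 / 0.816051 = 3.114305.
Therefore gamma(0) = 3.1143 (to 4 decimal places).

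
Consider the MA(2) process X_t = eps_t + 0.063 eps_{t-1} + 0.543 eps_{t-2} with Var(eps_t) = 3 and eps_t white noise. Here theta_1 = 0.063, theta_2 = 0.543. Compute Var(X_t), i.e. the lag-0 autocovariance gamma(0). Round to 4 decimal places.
\gamma(0) = 3.8965

For an MA(q) process X_t = eps_t + sum_i theta_i eps_{t-i} with
Var(eps_t) = sigma^2, the variance is
  gamma(0) = sigma^2 * (1 + sum_i theta_i^2).
  sum_i theta_i^2 = (0.063)^2 + (0.543)^2 = 0.003969 + 0.294849 = 0.298818.
  gamma(0) = 3 * (1 + 0.298818) = 3 * 1.298818 = 3.896454, which rounds to 3.8965.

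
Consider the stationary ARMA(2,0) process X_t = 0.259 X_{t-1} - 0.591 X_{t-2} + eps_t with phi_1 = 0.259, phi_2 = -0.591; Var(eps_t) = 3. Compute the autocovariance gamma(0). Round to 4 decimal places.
\gamma(0) = 4.7358

Multiply the model equation by X_{t-k} and take expectations. With theta_0 = psi_0 = 1 and psi_j the MA(infinity) weights, this gives
  gamma(k) - sum_i phi_i gamma(k-i) = c_k,
  c_k = sigma^2 * sum_{j=k..q} theta_j psi_{j-k}   (c_k = 0 for k > q),
using gamma(-m) = gamma(m).
Pure AR (q = 0): c_0 = sigma^2 = 3, c_k = 0 for k >= 1.
Equations for k = 0, 1, 2 (AR order 2, c_2 = 0):
  (E0) gamma(0) = phi_1 gamma(1) + phi_2 gamma(2) + c_0
  (E1) gamma(1) = phi_1 gamma(0) + phi_2 gamma(1) + c_1
  (E2) gamma(2) = phi_1 gamma(1) + phi_2 gamma(0)
From (E1): gamma(1) = A gamma(0) + B with
  A = phi_1 / (1 - phi_2) = 0.259 / 1.591 = 0.162791,   B = c_1 / (1 - phi_2) = 0 / 1.591 = 0.
Insert (E2) into (E0): gamma(0) (1 - phi_2^2) = phi_1 (1 + phi_2) gamma(1) + c_0.
  phi_1 (1 + phi_2) = (0.259)(0.409) = 0.105931,   1 - phi_2^2 = 0.650719.
Replace gamma(1) by A gamma(0) + B and collect gamma(0):
  gamma(0) [0.650719 - (0.105931)(0.162791)] = c_0 = 3
  gamma(0) * 0.633474 = 3
  gamma(0) = 3 / 0.633474 = 4.735787.
Therefore gamma(0) = 4.7358 (to 4 decimal places).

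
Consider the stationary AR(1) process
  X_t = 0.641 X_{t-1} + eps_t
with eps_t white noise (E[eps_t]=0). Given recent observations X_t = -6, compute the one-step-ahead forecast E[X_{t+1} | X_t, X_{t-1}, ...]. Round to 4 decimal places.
E[X_{t+1} \mid \mathcal F_t] = -3.8460

For an AR(p) model X_t = c + sum_i phi_i X_{t-i} + eps_t, the
one-step-ahead conditional mean is
  E[X_{t+1} | X_t, ...] = c + sum_i phi_i X_{t+1-i}.
Substitute known values:
  E[X_{t+1} | ...] = (0.641) * (-6)
                   = -3.8460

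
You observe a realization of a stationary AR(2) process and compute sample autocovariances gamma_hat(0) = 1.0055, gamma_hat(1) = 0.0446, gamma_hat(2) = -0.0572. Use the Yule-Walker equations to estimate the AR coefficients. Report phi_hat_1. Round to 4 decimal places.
\hat\phi_{1} = 0.0470

The Yule-Walker equations for an AR(p) process read, in matrix form,
  Gamma_p phi = r_p,   with   (Gamma_p)_{ij} = gamma(|i - j|),
                       (r_p)_i = gamma(i),   i,j = 1..p.
Substitute the sample gammas (Toeplitz matrix and right-hand side of size 2):
  Gamma_p = [[1.0055, 0.0446], [0.0446, 1.0055]]
  r_p     = [0.0446, -0.0572]
Written out:
  1.0055 phi_1 + 0.0446 phi_2 = 0.0446
  0.0446 phi_1 + 1.0055 phi_2 = -0.0572
Solve by Cramer's rule:
  det = gamma(0)^2 - gamma(1)^2 = (1.0055)^2 - (0.0446)^2 = 1.01103025 - 0.00198916 = 1.00904109
  phi_hat_1 = [gamma(1) gamma(0) - gamma(1) gamma(2)] / det = [(0.0446)(1.0055) - (0.0446)(-0.0572)] / 1.00904109 = 0.04739642 / 1.00904109 = 0.047
  phi_hat_2 = [gamma(0) gamma(2) - gamma(1)^2] / det = [(1.0055)(-0.0572) - (0.0446)^2] / 1.00904109 = -0.05950376 / 1.00904109 = -0.059
So phi_hat = [0.0470, -0.0590].
Therefore phi_hat_1 = 0.0470.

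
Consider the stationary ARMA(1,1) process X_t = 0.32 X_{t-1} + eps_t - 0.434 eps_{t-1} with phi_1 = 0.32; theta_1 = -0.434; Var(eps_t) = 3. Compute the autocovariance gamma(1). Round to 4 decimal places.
\gamma(1) = -0.3281

Multiply the model equation by X_{t-k} and take expectations. With theta_0 = psi_0 = 1 and psi_j the MA(infinity) weights, this gives
  gamma(k) - sum_i phi_i gamma(k-i) = c_k,
  c_k = sigma^2 * sum_{j=k..q} theta_j psi_{j-k}   (c_k = 0 for k > q),
using gamma(-m) = gamma(m).
psi-weights needed (psi_j = theta_j + sum_i phi_i psi_{j-i}):
  psi_1 = theta_1 + phi_1 = -0.434 + (0.32) = -0.114
Right-hand sides:
  c_0 = sigma^2 (1 + theta_1 psi_1) = 3 * (1 + (-0.434)(-0.114)) = 3 * 1.049476 = 3.148428
  c_1 = sigma^2 theta_1 = 3 * (-0.434) = -1.302
  c_2 = 0
Equations for k = 0 and k = 1 (AR order 1):
  gamma(0) = phi_1 gamma(1) + c_0
  gamma(1) = phi_1 gamma(0) + c_1
Substituting the second into the first: gamma(0) (1 - phi_1^2) = c_0 + phi_1 c_1, so
  gamma(0) = (c_0 + phi_1 c_1) / (1 - phi_1^2) = (3.148428 + (0.32)(-1.302)) / (1 - (0.32)^2) = 2.731788 / 0.8976 = 3.043436.
  gamma(1) = phi_1 gamma(0) + c_1 = (0.32)(3.043436) + (-1.302) = -0.328101.
Therefore gamma(1) = -0.3281 (to 4 decimal places).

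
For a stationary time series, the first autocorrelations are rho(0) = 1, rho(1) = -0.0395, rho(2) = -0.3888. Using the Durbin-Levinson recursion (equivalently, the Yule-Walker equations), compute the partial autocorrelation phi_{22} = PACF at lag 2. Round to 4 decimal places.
\phi_{22} = -0.3910

The PACF at lag k is phi_{kk}, the last component of the solution
to the Yule-Walker system G_k phi = r_k where
  (G_k)_{ij} = rho(|i - j|), (r_k)_i = rho(i), i,j = 1..k.
Equivalently, Durbin-Levinson gives phi_{kk} iteratively:
  phi_{11} = rho(1)
  phi_{kk} = [rho(k) - sum_{j=1..k-1} phi_{k-1,j} rho(k-j)]
            / [1 - sum_{j=1..k-1} phi_{k-1,j} rho(j)],
  phi_{k,j} = phi_{k-1,j} - phi_{kk} phi_{k-1,k-j},  j = 1..k-1.
Step k = 1:
  phi_11 = rho(1) = -0.0395.
Step k = 2:
  phi_22 = [rho(2) - phi_11 rho(1)] / [1 - phi_11 rho(1)] = [-0.3888 - (-0.0395)(-0.0395)] / [1 - (-0.0395)(-0.0395)]
         = -0.39036025 / 0.99843975 = -0.391.
Therefore phi_{22} = -0.3910.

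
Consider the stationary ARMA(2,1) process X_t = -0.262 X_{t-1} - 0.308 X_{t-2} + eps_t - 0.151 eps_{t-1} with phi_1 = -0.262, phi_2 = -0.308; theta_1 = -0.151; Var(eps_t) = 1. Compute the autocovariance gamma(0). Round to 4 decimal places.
\gamma(0) = 1.2469

Multiply the model equation by X_{t-k} and take expectations. With theta_0 = psi_0 = 1 and psi_j the MA(infinity) weights, this gives
  gamma(k) - sum_i phi_i gamma(k-i) = c_k,
  c_k = sigma^2 * sum_{j=k..q} theta_j psi_{j-k}   (c_k = 0 for k > q),
using gamma(-m) = gamma(m).
psi-weights needed (psi_j = theta_j + sum_i phi_i psi_{j-i}):
  psi_1 = theta_1 + phi_1 = -0.151 + (-0.262) = -0.413
Right-hand sides:
  c_0 = sigma^2 (1 + theta_1 psi_1) = 1 * (1 + (-0.151)(-0.413)) = 1 * 1.062363 = 1.062363
  c_1 = sigma^2 theta_1 = 1 * (-0.151) = -0.151
  c_2 = 0
Equations for k = 0, 1, 2 (AR order 2, c_2 = 0):
  (E0) gamma(0) = phi_1 gamma(1) + phi_2 gamma(2) + c_0
  (E1) gamma(1) = phi_1 gamma(0) + phi_2 gamma(1) + c_1
  (E2) gamma(2) = phi_1 gamma(1) + phi_2 gamma(0)
From (E1): gamma(1) = A gamma(0) + B with
  A = phi_1 / (1 - phi_2) = -0.262 / 1.308 = -0.200306,   B = c_1 / (1 - phi_2) = -0.151 / 1.308 = -0.115443.
Insert (E2) into (E0): gamma(0) (1 - phi_2^2) = phi_1 (1 + phi_2) gamma(1) + c_0.
  phi_1 (1 + phi_2) = (-0.262)(0.692) = -0.181304,   1 - phi_2^2 = 0.905136.
Replace gamma(1) by A gamma(0) + B and collect gamma(0):
  gamma(0) [0.905136 - (-0.181304)(-0.200306)] = (-0.181304)(-0.115443) + 1.062363
  gamma(0) * 0.86882 = 1.083293
  gamma(0) = 1.083293 / 0.86882 = 1.246856.
Therefore gamma(0) = 1.2469 (to 4 decimal places).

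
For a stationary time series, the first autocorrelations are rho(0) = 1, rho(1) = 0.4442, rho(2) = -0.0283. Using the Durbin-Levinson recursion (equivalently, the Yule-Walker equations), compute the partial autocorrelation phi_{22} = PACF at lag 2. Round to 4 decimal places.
\phi_{22} = -0.2811

The PACF at lag k is phi_{kk}, the last component of the solution
to the Yule-Walker system G_k phi = r_k where
  (G_k)_{ij} = rho(|i - j|), (r_k)_i = rho(i), i,j = 1..k.
Equivalently, Durbin-Levinson gives phi_{kk} iteratively:
  phi_{11} = rho(1)
  phi_{kk} = [rho(k) - sum_{j=1..k-1} phi_{k-1,j} rho(k-j)]
            / [1 - sum_{j=1..k-1} phi_{k-1,j} rho(j)],
  phi_{k,j} = phi_{k-1,j} - phi_{kk} phi_{k-1,k-j},  j = 1..k-1.
Step k = 1:
  phi_11 = rho(1) = 0.4442.
Step k = 2:
  phi_22 = [rho(2) - phi_11 rho(1)] / [1 - phi_11 rho(1)] = [-0.0283 - (0.4442)(0.4442)] / [1 - (0.4442)(0.4442)]
         = -0.22561364 / 0.80268636 = -0.2811.
Therefore phi_{22} = -0.2811.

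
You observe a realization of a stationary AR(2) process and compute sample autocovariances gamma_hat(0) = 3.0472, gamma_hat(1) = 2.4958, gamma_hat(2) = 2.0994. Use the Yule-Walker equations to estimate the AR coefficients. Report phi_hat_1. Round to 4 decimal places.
\hat\phi_{1} = 0.7740

The Yule-Walker equations for an AR(p) process read, in matrix form,
  Gamma_p phi = r_p,   with   (Gamma_p)_{ij} = gamma(|i - j|),
                       (r_p)_i = gamma(i),   i,j = 1..p.
Substitute the sample gammas (Toeplitz matrix and right-hand side of size 2):
  Gamma_p = [[3.0472, 2.4958], [2.4958, 3.0472]]
  r_p     = [2.4958, 2.0994]
Written out:
  3.0472 phi_1 + 2.4958 phi_2 = 2.4958
  2.4958 phi_1 + 3.0472 phi_2 = 2.0994
Solve by Cramer's rule:
  det = gamma(0)^2 - gamma(1)^2 = (3.0472)^2 - (2.4958)^2 = 9.28542784 - 6.22901764 = 3.0564102
  phi_hat_1 = [gamma(1) gamma(0) - gamma(1) gamma(2)] / det = [(2.4958)(3.0472) - (2.4958)(2.0994)] / 3.0564102 = 2.36551924 / 3.0564102 = 0.774
  phi_hat_2 = [gamma(0) gamma(2) - gamma(1)^2] / det = [(3.0472)(2.0994) - (2.4958)^2] / 3.0564102 = 0.16827404 / 3.0564102 = 0.0551
So phi_hat = [0.7740, 0.0551].
Therefore phi_hat_1 = 0.7740.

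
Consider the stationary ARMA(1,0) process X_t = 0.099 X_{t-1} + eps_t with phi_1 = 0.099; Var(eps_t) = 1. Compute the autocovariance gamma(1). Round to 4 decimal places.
\gamma(1) = 0.1000

Multiply the model equation by X_{t-k} and take expectations. With theta_0 = psi_0 = 1 and psi_j the MA(infinity) weights, this gives
  gamma(k) - sum_i phi_i gamma(k-i) = c_k,
  c_k = sigma^2 * sum_{j=k..q} theta_j psi_{j-k}   (c_k = 0 for k > q),
using gamma(-m) = gamma(m).
Pure AR (q = 0): c_0 = sigma^2 = 1, c_k = 0 for k >= 1.
Equations for k = 0 and k = 1 (AR order 1):
  gamma(0) = phi_1 gamma(1) + c_0
  gamma(1) = phi_1 gamma(0) + c_1
Substituting the second into the first: gamma(0) (1 - phi_1^2) = c_0 + phi_1 c_1, so
  gamma(0) = c_0 / (1 - phi_1^2) = 1 / (1 - (0.099)^2) = 1 / 0.990199 = 1.009898.
  gamma(1) = phi_1 gamma(0) = (0.099)(1.009898) = 0.09998.
Therefore gamma(1) = 0.1000 (to 4 decimal places).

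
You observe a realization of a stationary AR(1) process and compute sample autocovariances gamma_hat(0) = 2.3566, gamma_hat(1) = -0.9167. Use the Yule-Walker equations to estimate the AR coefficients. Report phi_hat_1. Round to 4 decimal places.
\hat\phi_{1} = -0.3890

The Yule-Walker equations for an AR(p) process read, in matrix form,
  Gamma_p phi = r_p,   with   (Gamma_p)_{ij} = gamma(|i - j|),
                       (r_p)_i = gamma(i),   i,j = 1..p.
Substitute the sample gammas (Toeplitz matrix and right-hand side of size 1):
  Gamma_p = [[2.3566]]
  r_p     = [-0.9167]
With p = 1 this is the single equation gamma(0) phi_1 = gamma(1):
  phi_hat_1 = gamma(1) / gamma(0) = -0.9167 / 2.3566 = -0.3890.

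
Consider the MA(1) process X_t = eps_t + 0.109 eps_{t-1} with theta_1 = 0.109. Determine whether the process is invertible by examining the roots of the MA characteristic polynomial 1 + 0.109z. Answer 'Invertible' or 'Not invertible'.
\text{Invertible}

The MA(q) characteristic polynomial is P(z) = 1 + 0.109z.
Invertibility requires all roots to lie outside the unit circle, i.e. |z| > 1 for every root.
This is linear in z: 1 + (0.109) z = 0  =>  z = -1/(0.109) = -9.174312,  |z| = 9.174312.
Moduli of all roots: 9.1743.
All moduli strictly greater than 1? Yes.
Verdict: Invertible.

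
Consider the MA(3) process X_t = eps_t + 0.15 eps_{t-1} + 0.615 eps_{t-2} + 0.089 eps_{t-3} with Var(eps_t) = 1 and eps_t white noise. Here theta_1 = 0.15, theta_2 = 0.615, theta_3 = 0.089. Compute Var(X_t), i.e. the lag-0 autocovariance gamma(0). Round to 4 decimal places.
\gamma(0) = 1.4086

For an MA(q) process X_t = eps_t + sum_i theta_i eps_{t-i} with
Var(eps_t) = sigma^2, the variance is
  gamma(0) = sigma^2 * (1 + sum_i theta_i^2).
  sum_i theta_i^2 = (0.15)^2 + (0.615)^2 + (0.089)^2 = 0.0225 + 0.378225 + 0.007921 = 0.408646.
  gamma(0) = 1 * (1 + 0.408646) = 1 * 1.408646 = 1.408646, which rounds to 1.4086.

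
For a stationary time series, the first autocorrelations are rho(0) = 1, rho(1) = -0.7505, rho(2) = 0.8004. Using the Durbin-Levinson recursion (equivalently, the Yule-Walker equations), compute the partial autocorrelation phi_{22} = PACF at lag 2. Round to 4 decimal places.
\phi_{22} = 0.5430

The PACF at lag k is phi_{kk}, the last component of the solution
to the Yule-Walker system G_k phi = r_k where
  (G_k)_{ij} = rho(|i - j|), (r_k)_i = rho(i), i,j = 1..k.
Equivalently, Durbin-Levinson gives phi_{kk} iteratively:
  phi_{11} = rho(1)
  phi_{kk} = [rho(k) - sum_{j=1..k-1} phi_{k-1,j} rho(k-j)]
            / [1 - sum_{j=1..k-1} phi_{k-1,j} rho(j)],
  phi_{k,j} = phi_{k-1,j} - phi_{kk} phi_{k-1,k-j},  j = 1..k-1.
Step k = 1:
  phi_11 = rho(1) = -0.7505.
Step k = 2:
  phi_22 = [rho(2) - phi_11 rho(1)] / [1 - phi_11 rho(1)] = [0.8004 - (-0.7505)(-0.7505)] / [1 - (-0.7505)(-0.7505)]
         = 0.23714975 / 0.43674975 = 0.543.
Therefore phi_{22} = 0.5430.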